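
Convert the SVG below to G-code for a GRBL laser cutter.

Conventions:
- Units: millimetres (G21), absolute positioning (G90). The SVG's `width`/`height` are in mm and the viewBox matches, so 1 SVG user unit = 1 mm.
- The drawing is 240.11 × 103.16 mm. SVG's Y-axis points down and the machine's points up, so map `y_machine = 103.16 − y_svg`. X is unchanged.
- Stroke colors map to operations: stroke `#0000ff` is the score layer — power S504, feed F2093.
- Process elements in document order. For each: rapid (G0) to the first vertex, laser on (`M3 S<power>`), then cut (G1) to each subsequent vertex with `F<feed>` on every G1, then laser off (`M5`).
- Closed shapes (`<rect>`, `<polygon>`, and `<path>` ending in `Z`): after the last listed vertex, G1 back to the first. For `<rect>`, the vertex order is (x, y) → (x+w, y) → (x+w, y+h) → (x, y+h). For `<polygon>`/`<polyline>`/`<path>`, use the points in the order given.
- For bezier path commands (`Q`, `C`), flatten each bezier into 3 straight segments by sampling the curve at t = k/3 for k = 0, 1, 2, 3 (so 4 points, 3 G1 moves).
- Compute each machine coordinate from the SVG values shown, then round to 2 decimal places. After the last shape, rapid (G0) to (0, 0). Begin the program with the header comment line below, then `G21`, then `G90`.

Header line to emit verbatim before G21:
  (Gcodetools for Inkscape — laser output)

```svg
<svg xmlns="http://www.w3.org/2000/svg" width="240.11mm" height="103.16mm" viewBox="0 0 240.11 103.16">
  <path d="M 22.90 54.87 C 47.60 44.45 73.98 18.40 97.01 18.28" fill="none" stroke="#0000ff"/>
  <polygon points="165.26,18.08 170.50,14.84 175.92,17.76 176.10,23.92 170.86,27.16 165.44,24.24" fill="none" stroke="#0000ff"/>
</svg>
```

(Gcodetools for Inkscape — laser output)
G21
G90
G0 X22.90 Y48.29
M3 S504
G1 X47.97 Y62.38 F2093
G1 X73.05 Y77.66 F2093
G1 X97.01 Y84.88 F2093
M5
G0 X165.26 Y85.08
M3 S504
G1 X170.50 Y88.32 F2093
G1 X175.92 Y85.40 F2093
G1 X176.10 Y79.24 F2093
G1 X170.86 Y76.00 F2093
G1 X165.44 Y78.92 F2093
G1 X165.26 Y85.08 F2093
M5
G0 X0.00 Y0.00

1 u = 1 mm; y_m = 103.16 − y.

[1] `<path>` cubic bezier, #0000ff→score S504 F2093: (22.90,48.29) → (47.97,62.38) → (73.05,77.66) → (97.01,84.88)

[2] `<polygon>` regular polygon, #0000ff→score S504 F2093: (165.26,85.08) → (170.50,88.32) → (175.92,85.40) → (176.10,79.24) → (170.86,76.00) → (165.44,78.92) → (165.26,85.08) (closed)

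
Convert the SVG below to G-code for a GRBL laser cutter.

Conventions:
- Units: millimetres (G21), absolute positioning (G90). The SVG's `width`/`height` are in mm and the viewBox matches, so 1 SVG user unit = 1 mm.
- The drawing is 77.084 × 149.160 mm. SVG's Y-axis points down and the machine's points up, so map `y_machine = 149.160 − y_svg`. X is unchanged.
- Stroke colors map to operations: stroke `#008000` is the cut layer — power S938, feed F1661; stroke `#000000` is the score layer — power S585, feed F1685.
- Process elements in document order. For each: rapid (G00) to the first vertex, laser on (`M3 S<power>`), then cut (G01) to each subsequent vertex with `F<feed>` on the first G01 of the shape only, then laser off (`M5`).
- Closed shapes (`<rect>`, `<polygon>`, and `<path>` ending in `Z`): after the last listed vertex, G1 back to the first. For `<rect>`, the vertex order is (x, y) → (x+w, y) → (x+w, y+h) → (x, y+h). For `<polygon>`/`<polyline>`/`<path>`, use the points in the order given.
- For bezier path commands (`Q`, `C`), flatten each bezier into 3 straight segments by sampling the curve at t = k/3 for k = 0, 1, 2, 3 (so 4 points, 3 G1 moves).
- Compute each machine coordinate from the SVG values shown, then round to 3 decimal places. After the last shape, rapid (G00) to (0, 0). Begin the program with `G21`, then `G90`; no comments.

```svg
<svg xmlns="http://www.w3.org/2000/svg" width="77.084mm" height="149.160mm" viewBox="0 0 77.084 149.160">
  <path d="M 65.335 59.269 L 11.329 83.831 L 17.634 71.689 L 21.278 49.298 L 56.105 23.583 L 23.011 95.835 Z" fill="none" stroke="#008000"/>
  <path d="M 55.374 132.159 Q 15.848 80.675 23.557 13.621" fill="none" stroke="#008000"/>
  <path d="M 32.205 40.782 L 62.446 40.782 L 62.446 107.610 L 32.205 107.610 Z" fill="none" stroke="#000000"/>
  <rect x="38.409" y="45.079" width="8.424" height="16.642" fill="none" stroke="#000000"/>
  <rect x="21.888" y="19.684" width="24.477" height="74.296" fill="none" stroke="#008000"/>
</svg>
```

G21
G90
G00 X65.335 Y89.891
M3 S938
G01 X11.329 Y65.329 F1661
G01 X17.634 Y77.471
G01 X21.278 Y99.862
G01 X56.105 Y125.577
G01 X23.011 Y53.325
G01 X65.335 Y89.891
M5
G00 X55.374 Y17.001
M3 S938
G01 X34.272 Y53.054 F1661
G01 X23.666 Y92.566
G01 X23.557 Y135.539
M5
G00 X32.205 Y108.378
M3 S585
G01 X62.446 Y108.378 F1685
G01 X62.446 Y41.550
G01 X32.205 Y41.550
G01 X32.205 Y108.378
M5
G00 X38.409 Y104.081
M3 S585
G01 X46.833 Y104.081 F1685
G01 X46.833 Y87.439
G01 X38.409 Y87.439
G01 X38.409 Y104.081
M5
G00 X21.888 Y129.476
M3 S938
G01 X46.365 Y129.476 F1661
G01 X46.365 Y55.180
G01 X21.888 Y55.180
G01 X21.888 Y129.476
M5
G00 X0.000 Y0.000

Since the viewBox matches the mm dimensions, user units are millimetres directly. The only transform is the Y-flip y_m = 149.160 − y_svg.

Shape 1 is a closed polygon drawn with `<path>`. Its stroke #008000 means cut at S938, F1661. After flipping Y the toolpath is (65.335,89.891) → (11.329,65.329) → (17.634,77.471) → (21.278,99.862) → (56.105,125.577) → (23.011,53.325) → (65.335,89.891), returning to the start.

Shape 2 is a quadratic bezier drawn with `<path>`. Its stroke #008000 means cut at S938, F1661. After flipping Y the toolpath is (55.374,17.001) → (34.272,53.054) → (23.666,92.566) → (23.557,135.539).

Shape 3 is a rectangle drawn with `<path>`. Its stroke #000000 means score at S585, F1685. After flipping Y the toolpath is (32.205,108.378) → (62.446,108.378) → (62.446,41.550) → (32.205,41.550) → (32.205,108.378), returning to the start.

Shape 4 is a rectangle drawn with `<rect>`. Its stroke #000000 means score at S585, F1685. After flipping Y the toolpath is (38.409,104.081) → (46.833,104.081) → (46.833,87.439) → (38.409,87.439) → (38.409,104.081), returning to the start.

Shape 5 is a rectangle drawn with `<rect>`. Its stroke #008000 means cut at S938, F1661. After flipping Y the toolpath is (21.888,129.476) → (46.365,129.476) → (46.365,55.180) → (21.888,55.180) → (21.888,129.476), returning to the start.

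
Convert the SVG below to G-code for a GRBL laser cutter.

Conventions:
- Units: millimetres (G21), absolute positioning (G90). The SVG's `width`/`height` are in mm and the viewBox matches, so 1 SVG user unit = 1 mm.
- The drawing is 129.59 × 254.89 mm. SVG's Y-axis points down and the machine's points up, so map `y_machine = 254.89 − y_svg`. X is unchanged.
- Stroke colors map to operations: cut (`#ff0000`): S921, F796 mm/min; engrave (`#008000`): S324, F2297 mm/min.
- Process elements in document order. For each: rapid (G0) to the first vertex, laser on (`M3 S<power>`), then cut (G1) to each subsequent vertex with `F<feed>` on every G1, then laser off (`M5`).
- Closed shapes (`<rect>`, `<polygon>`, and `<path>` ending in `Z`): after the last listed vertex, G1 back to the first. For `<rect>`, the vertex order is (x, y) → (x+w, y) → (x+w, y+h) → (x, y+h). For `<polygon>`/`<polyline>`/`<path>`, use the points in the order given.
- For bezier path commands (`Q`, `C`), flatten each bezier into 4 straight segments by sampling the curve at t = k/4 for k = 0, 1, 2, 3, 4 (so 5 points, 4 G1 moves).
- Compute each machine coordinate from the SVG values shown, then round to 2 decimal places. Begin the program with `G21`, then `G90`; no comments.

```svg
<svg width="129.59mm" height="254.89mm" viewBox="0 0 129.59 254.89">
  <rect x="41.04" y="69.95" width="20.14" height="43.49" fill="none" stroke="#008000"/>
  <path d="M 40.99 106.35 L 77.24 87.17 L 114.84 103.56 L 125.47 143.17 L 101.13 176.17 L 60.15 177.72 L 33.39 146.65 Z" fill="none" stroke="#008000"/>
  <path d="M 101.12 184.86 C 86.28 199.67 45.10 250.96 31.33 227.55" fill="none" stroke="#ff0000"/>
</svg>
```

G21
G90
G0 X41.04 Y184.94
M3 S324
G1 X61.18 Y184.94 F2297
G1 X61.18 Y141.45 F2297
G1 X41.04 Y141.45 F2297
G1 X41.04 Y184.94 F2297
M5
G0 X40.99 Y148.54
M3 S324
G1 X77.24 Y167.72 F2297
G1 X114.84 Y151.33 F2297
G1 X125.47 Y111.72 F2297
G1 X101.13 Y78.72 F2297
G1 X60.15 Y77.17 F2297
G1 X33.39 Y108.24 F2297
G1 X40.99 Y148.54 F2297
M5
G0 X101.12 Y70.03
M3 S921
G1 X85.89 Y53.82 F796
G1 X65.82 Y34.35 F796
G1 X45.96 Y22.05 F796
G1 X31.33 Y27.34 F796
M5

1 u = 1 mm; y_m = 254.89 − y.

[1] `<rect>` rectangle, #008000→engrave S324 F2297: (41.04,184.94) → (61.18,184.94) → (61.18,141.45) → (41.04,141.45) → (41.04,184.94) (closed)

[2] `<path>` regular polygon, #008000→engrave S324 F2297: (40.99,148.54) → (77.24,167.72) → (114.84,151.33) → (125.47,111.72) → (101.13,78.72) → (60.15,77.17) → (33.39,108.24) → (40.99,148.54) (closed)

[3] `<path>` cubic bezier, #ff0000→cut S921 F796: (101.12,70.03) → (85.89,53.82) → (65.82,34.35) → (45.96,22.05) → (31.33,27.34)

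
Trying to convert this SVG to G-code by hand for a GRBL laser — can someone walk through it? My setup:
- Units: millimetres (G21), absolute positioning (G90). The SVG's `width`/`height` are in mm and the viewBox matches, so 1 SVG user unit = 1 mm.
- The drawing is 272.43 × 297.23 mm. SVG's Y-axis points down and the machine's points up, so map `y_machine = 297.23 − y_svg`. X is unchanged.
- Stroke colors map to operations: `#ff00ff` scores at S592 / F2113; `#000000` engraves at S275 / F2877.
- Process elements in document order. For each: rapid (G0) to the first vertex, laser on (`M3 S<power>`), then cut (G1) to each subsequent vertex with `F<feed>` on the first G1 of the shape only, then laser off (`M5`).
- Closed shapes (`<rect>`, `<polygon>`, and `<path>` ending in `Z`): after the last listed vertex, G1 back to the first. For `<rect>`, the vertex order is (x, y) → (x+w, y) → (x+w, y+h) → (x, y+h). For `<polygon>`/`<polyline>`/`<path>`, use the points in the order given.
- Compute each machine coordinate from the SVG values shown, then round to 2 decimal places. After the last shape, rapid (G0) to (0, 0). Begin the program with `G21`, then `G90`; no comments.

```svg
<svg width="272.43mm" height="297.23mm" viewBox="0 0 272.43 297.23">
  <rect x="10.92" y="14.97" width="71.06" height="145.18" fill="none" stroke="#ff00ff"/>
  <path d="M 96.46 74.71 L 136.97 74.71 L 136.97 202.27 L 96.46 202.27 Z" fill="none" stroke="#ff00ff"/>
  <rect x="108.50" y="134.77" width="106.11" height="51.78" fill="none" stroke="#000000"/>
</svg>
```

G21
G90
G0 X10.92 Y282.26
M3 S592
G1 X81.98 Y282.26 F2113
G1 X81.98 Y137.08
G1 X10.92 Y137.08
G1 X10.92 Y282.26
M5
G0 X96.46 Y222.52
M3 S592
G1 X136.97 Y222.52 F2113
G1 X136.97 Y94.96
G1 X96.46 Y94.96
G1 X96.46 Y222.52
M5
G0 X108.50 Y162.46
M3 S275
G1 X214.61 Y162.46 F2877
G1 X214.61 Y110.68
G1 X108.50 Y110.68
G1 X108.50 Y162.46
M5
G0 X0.00 Y0.00

Since the viewBox matches the mm dimensions, user units are millimetres directly. The only transform is the Y-flip y_m = 297.23 − y_svg.

Shape 1 is a rectangle drawn with `<rect>`. Its stroke #ff00ff means score at S592, F2113. After flipping Y the toolpath is (10.92,282.26) → (81.98,282.26) → (81.98,137.08) → (10.92,137.08) → (10.92,282.26), returning to the start.

Shape 2 is a rectangle drawn with `<path>`. Its stroke #ff00ff means score at S592, F2113. After flipping Y the toolpath is (96.46,222.52) → (136.97,222.52) → (136.97,94.96) → (96.46,94.96) → (96.46,222.52), returning to the start.

Shape 3 is a rectangle drawn with `<rect>`. Its stroke #000000 means engrave at S275, F2877. After flipping Y the toolpath is (108.50,162.46) → (214.61,162.46) → (214.61,110.68) → (108.50,110.68) → (108.50,162.46), returning to the start.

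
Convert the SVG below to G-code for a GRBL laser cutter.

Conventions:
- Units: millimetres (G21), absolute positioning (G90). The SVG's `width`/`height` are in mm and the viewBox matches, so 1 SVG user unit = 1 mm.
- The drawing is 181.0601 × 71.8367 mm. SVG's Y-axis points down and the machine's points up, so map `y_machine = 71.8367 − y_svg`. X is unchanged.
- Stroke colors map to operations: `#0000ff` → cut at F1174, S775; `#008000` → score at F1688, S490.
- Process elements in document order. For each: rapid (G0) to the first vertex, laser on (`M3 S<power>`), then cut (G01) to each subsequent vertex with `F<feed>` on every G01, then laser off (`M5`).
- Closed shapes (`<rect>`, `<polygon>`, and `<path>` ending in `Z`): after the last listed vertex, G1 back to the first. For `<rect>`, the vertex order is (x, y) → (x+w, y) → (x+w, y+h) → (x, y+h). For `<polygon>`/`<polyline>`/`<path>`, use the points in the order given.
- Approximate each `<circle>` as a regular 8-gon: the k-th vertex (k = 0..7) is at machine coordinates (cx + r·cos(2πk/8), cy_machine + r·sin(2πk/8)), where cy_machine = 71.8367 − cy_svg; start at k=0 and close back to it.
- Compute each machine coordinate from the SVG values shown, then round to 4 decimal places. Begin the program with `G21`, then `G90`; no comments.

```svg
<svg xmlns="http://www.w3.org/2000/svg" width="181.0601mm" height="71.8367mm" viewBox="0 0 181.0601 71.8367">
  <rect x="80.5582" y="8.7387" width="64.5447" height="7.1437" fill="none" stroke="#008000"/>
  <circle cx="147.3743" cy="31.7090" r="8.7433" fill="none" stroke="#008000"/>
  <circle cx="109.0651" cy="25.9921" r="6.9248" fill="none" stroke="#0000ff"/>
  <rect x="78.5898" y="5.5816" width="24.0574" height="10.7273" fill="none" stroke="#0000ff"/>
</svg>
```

G21
G90
G0 X80.5582 Y63.0980
M3 S490
G01 X145.1029 Y63.0980 F1688
G01 X145.1029 Y55.9543 F1688
G01 X80.5582 Y55.9543 F1688
G01 X80.5582 Y63.0980 F1688
M5
G0 X156.1176 Y40.1277
M3 S490
G01 X153.5567 Y46.3101 F1688
G01 X147.3743 Y48.8710 F1688
G01 X141.1919 Y46.3101 F1688
G01 X138.6310 Y40.1277 F1688
G01 X141.1919 Y33.9453 F1688
G01 X147.3743 Y31.3844 F1688
G01 X153.5567 Y33.9453 F1688
G01 X156.1176 Y40.1277 F1688
M5
G0 X115.9899 Y45.8446
M3 S775
G01 X113.9617 Y50.7412 F1174
G01 X109.0651 Y52.7694 F1174
G01 X104.1685 Y50.7412 F1174
G01 X102.1403 Y45.8446 F1174
G01 X104.1685 Y40.9480 F1174
G01 X109.0651 Y38.9198 F1174
G01 X113.9617 Y40.9480 F1174
G01 X115.9899 Y45.8446 F1174
M5
G0 X78.5898 Y66.2551
M3 S775
G01 X102.6472 Y66.2551 F1174
G01 X102.6472 Y55.5278 F1174
G01 X78.5898 Y55.5278 F1174
G01 X78.5898 Y66.2551 F1174
M5

1 u = 1 mm; y_m = 71.8367 − y.

[1] `<rect>` rectangle, #008000→score S490 F1688: (80.5582,63.0980) → (145.1029,63.0980) → (145.1029,55.9543) → (80.5582,55.9543) → (80.5582,63.0980) (closed)

[2] `<circle>` circle, #008000→score S490 F1688: (156.1176,40.1277) → (153.5567,46.3101) → (147.3743,48.8710) → (141.1919,46.3101) → (138.6310,40.1277) → (141.1919,33.9453) → (147.3743,31.3844) → (153.5567,33.9453) → (156.1176,40.1277) (closed)

[3] `<circle>` circle, #0000ff→cut S775 F1174: (115.9899,45.8446) → (113.9617,50.7412) → (109.0651,52.7694) → (104.1685,50.7412) → (102.1403,45.8446) → (104.1685,40.9480) → (109.0651,38.9198) → (113.9617,40.9480) → (115.9899,45.8446) (closed)

[4] `<rect>` rectangle, #0000ff→cut S775 F1174: (78.5898,66.2551) → (102.6472,66.2551) → (102.6472,55.5278) → (78.5898,55.5278) → (78.5898,66.2551) (closed)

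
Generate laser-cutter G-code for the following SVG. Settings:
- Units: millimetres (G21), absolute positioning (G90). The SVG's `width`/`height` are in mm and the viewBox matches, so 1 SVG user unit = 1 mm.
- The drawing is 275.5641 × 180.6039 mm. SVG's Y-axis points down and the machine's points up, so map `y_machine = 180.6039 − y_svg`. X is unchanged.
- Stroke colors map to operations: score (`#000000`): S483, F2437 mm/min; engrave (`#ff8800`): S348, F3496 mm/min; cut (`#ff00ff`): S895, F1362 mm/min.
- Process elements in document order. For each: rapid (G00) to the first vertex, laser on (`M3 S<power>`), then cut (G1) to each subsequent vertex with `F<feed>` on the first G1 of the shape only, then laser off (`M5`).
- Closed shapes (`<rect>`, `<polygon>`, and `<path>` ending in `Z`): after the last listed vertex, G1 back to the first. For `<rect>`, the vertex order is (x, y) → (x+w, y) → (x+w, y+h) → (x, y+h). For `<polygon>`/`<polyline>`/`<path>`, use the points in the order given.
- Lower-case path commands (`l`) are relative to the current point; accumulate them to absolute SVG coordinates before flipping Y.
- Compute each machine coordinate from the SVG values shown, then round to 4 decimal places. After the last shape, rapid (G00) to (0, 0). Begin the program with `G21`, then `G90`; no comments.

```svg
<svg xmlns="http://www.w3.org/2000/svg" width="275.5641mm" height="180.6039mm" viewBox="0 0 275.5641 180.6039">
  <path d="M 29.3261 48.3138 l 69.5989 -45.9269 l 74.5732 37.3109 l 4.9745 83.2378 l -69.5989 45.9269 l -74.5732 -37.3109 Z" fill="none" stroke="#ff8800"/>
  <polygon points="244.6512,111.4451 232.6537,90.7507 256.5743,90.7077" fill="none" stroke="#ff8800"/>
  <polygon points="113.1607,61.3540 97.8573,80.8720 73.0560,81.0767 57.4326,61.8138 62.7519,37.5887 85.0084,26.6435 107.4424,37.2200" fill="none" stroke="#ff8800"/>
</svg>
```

1 u = 1 mm; y_m = 180.6039 − y.

[1] `<path>` regular polygon, #ff8800→engrave S348 F3496: (29.3261,132.2901) → (98.9250,178.2170) → (173.4982,140.9061) → (178.4727,57.6683) → (108.8738,11.7414) → (34.3006,49.0523) → (29.3261,132.2901) (closed)

[2] `<polygon>` regular polygon, #ff8800→engrave S348 F3496: (244.6512,69.1588) → (232.6537,89.8532) → (256.5743,89.8962) → (244.6512,69.1588) (closed)

[3] `<polygon>` regular polygon, #ff8800→engrave S348 F3496: (113.1607,119.2499) → (97.8573,99.7319) → (73.0560,99.5272) → (57.4326,118.7901) → (62.7519,143.0152) → (85.0084,153.9604) → (107.4424,143.3839) → (113.1607,119.2499) (closed)

G21
G90
G00 X29.3261 Y132.2901
M3 S348
G1 X98.9250 Y178.2170 F3496
G1 X173.4982 Y140.9061
G1 X178.4727 Y57.6683
G1 X108.8738 Y11.7414
G1 X34.3006 Y49.0523
G1 X29.3261 Y132.2901
M5
G00 X244.6512 Y69.1588
M3 S348
G1 X232.6537 Y89.8532 F3496
G1 X256.5743 Y89.8962
G1 X244.6512 Y69.1588
M5
G00 X113.1607 Y119.2499
M3 S348
G1 X97.8573 Y99.7319 F3496
G1 X73.0560 Y99.5272
G1 X57.4326 Y118.7901
G1 X62.7519 Y143.0152
G1 X85.0084 Y153.9604
G1 X107.4424 Y143.3839
G1 X113.1607 Y119.2499
M5
G00 X0.0000 Y0.0000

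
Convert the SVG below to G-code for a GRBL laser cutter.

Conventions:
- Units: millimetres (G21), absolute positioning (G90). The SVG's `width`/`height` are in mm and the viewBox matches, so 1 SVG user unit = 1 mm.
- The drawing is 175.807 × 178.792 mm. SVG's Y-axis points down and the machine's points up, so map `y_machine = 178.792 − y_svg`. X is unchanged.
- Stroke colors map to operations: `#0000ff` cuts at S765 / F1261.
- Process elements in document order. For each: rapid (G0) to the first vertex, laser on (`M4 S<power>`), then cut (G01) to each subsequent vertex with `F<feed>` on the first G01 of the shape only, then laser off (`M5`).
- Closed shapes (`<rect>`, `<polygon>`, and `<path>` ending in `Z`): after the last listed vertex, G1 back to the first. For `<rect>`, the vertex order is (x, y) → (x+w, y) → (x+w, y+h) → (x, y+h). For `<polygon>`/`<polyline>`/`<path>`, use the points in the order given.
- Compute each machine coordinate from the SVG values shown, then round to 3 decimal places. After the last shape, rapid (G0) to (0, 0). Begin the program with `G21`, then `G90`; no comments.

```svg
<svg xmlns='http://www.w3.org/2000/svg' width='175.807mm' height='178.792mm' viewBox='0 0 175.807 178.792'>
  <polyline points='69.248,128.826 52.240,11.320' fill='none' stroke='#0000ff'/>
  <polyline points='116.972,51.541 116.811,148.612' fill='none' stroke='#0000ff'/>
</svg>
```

viewBox `0 0 175.807 178.792` with mm width/height → 1 unit = 1 mm. Flip: y_m = 178.792 − y_svg.

**Shape 1** — `<polyline>` line segment, stroke `#0000ff` → cut (S765, F1261). Machine vertices: (69.248,49.966) → (52.240,167.472). Open path.

**Shape 2** — `<polyline>` line segment, stroke `#0000ff` → cut (S765, F1261). Machine vertices: (116.972,127.251) → (116.811,30.180). Open path.

G21
G90
G0 X69.248 Y49.966
M4 S765
G01 X52.240 Y167.472 F1261
M5
G0 X116.972 Y127.251
M4 S765
G01 X116.811 Y30.180 F1261
M5
G0 X0.000 Y0.000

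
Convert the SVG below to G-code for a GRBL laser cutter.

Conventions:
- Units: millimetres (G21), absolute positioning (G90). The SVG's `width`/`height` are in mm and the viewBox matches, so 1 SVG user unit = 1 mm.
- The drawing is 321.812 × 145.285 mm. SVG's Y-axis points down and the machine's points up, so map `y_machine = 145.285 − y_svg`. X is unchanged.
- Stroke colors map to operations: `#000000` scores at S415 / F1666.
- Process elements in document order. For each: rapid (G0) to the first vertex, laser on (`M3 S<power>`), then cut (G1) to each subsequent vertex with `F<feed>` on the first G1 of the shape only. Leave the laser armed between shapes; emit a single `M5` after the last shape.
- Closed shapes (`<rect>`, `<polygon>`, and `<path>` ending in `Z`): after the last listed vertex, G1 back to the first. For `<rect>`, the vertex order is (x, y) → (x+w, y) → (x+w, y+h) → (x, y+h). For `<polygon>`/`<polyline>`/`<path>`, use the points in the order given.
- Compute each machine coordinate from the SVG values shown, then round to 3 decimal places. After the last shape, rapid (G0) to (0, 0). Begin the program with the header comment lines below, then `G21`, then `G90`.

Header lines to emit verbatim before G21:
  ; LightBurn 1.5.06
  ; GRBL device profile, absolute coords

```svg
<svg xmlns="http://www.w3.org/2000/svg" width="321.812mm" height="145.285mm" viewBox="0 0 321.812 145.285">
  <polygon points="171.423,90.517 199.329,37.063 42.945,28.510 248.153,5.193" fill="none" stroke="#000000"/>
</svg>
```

Since the viewBox matches the mm dimensions, user units are millimetres directly. The only transform is the Y-flip y_m = 145.285 − y_svg.

Shape 1 is a closed polygon drawn with `<polygon>`. Its stroke #000000 means score at S415, F1666. After flipping Y the toolpath is (171.423,54.768) → (199.329,108.222) → (42.945,116.775) → (248.153,140.092) → (171.423,54.768), returning to the start.

; LightBurn 1.5.06
; GRBL device profile, absolute coords
G21
G90
G0 X171.423 Y54.768
M3 S415
G1 X199.329 Y108.222 F1666
G1 X42.945 Y116.775
G1 X248.153 Y140.092
G1 X171.423 Y54.768
M5
G0 X0.000 Y0.000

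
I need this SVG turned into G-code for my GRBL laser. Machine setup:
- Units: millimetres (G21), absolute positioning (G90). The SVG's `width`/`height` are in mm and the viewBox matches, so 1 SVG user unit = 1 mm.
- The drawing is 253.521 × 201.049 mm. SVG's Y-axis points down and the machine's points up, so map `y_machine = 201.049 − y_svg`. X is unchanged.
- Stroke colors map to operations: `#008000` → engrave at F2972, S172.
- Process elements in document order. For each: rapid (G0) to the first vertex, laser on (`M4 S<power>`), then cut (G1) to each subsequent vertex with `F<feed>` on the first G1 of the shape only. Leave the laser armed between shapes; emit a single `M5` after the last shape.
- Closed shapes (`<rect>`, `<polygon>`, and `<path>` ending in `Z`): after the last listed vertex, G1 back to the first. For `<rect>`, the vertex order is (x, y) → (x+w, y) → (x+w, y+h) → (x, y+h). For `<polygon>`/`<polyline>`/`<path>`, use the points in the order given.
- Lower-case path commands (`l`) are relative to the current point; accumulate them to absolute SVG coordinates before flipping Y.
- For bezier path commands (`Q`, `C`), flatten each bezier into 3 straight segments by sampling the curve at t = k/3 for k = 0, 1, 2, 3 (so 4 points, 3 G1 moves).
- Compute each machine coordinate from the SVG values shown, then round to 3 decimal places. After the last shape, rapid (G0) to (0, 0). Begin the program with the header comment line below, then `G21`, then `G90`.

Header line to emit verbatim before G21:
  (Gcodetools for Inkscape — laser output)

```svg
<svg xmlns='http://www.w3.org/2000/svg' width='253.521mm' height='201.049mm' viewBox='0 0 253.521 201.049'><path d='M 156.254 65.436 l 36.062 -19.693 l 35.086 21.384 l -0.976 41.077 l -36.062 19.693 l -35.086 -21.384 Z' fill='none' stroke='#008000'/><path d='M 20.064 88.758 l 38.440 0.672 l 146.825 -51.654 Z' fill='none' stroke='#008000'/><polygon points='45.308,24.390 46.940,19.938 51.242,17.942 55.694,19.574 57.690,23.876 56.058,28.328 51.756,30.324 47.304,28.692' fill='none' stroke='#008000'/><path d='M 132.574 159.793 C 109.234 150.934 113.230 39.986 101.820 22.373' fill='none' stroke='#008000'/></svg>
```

Since the viewBox matches the mm dimensions, user units are millimetres directly. The only transform is the Y-flip y_m = 201.049 − y_svg.

Shape 1 is a regular polygon drawn with `<path>`. Its stroke #008000 means engrave at S172, F2972. After flipping Y the toolpath is (156.254,135.613) → (192.316,155.306) → (227.402,133.922) → (226.426,92.845) → (190.364,73.152) → (155.278,94.536) → (156.254,135.613), returning to the start.

Shape 2 is a closed polygon drawn with `<path>`. Its stroke #008000 means engrave at S172, F2972. After flipping Y the toolpath is (20.064,112.291) → (58.504,111.619) → (205.329,163.273) → (20.064,112.291), returning to the start.

Shape 3 is a regular polygon drawn with `<polygon>`. Its stroke #008000 means engrave at S172, F2972. After flipping Y the toolpath is (45.308,176.659) → (46.940,181.111) → (51.242,183.107) → (55.694,181.475) → (57.690,177.173) → (56.058,172.721) → (51.756,170.725) → (47.304,172.357) → (45.308,176.659), returning to the start.

Shape 4 is a cubic bezier drawn with `<path>`. Its stroke #008000 means engrave at S172, F2972. After flipping Y the toolpath is (132.574,41.256) → (116.763,76.907) → (109.678,137.189) → (101.820,178.676).

(Gcodetools for Inkscape — laser output)
G21
G90
G0 X156.254 Y135.613
M4 S172
G1 X192.316 Y155.306 F2972
G1 X227.402 Y133.922
G1 X226.426 Y92.845
G1 X190.364 Y73.152
G1 X155.278 Y94.536
G1 X156.254 Y135.613
G0 X20.064 Y112.291
M4 S172
G1 X58.504 Y111.619 F2972
G1 X205.329 Y163.273
G1 X20.064 Y112.291
G0 X45.308 Y176.659
M4 S172
G1 X46.940 Y181.111 F2972
G1 X51.242 Y183.107
G1 X55.694 Y181.475
G1 X57.690 Y177.173
G1 X56.058 Y172.721
G1 X51.756 Y170.725
G1 X47.304 Y172.357
G1 X45.308 Y176.659
G0 X132.574 Y41.256
M4 S172
G1 X116.763 Y76.907 F2972
G1 X109.678 Y137.189
G1 X101.820 Y178.676
M5
G0 X0.000 Y0.000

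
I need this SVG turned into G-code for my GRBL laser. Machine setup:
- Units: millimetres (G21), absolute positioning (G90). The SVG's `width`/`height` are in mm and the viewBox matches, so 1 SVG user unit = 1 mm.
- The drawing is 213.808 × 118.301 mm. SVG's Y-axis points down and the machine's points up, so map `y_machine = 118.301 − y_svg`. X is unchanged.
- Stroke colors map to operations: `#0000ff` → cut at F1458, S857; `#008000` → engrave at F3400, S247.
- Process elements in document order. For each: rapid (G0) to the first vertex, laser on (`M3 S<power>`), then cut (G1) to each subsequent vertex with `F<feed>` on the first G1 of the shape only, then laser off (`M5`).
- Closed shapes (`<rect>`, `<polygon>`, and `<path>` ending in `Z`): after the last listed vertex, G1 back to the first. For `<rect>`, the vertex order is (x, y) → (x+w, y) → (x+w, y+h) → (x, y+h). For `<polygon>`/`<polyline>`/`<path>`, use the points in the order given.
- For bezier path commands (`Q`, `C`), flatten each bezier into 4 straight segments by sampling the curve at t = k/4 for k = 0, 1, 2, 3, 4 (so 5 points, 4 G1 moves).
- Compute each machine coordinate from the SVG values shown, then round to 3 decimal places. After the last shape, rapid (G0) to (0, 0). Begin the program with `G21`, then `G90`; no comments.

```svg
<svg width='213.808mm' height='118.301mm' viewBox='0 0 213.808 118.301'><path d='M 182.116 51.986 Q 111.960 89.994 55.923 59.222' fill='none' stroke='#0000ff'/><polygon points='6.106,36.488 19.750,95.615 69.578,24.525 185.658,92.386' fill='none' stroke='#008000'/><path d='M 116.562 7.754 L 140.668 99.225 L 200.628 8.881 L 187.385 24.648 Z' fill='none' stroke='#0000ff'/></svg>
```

G21
G90
G0 X182.116 Y66.315
M3 S857
G1 X147.920 Y51.610 F1458
G1 X115.490 Y45.502
G1 X84.824 Y47.992
G1 X55.923 Y59.079
M5
G0 X6.106 Y81.813
M3 S247
G1 X19.750 Y22.686 F3400
G1 X69.578 Y93.776
G1 X185.658 Y25.915
G1 X6.106 Y81.813
M5
G0 X116.562 Y110.547
M3 S857
G1 X140.668 Y19.076 F1458
G1 X200.628 Y109.420
G1 X187.385 Y93.653
G1 X116.562 Y110.547
M5
G0 X0.000 Y0.000

viewBox `0 0 213.808 118.301` with mm width/height → 1 unit = 1 mm. Flip: y_m = 118.301 − y_svg.

**Shape 1** — `<path>` quadratic bezier, stroke `#0000ff` → cut (S857, F1458). Control points (SVG): P0=(182.116,51.986), P1=(111.960,89.994), P2=(55.923,59.222); sampled at t=k/4. Machine vertices: (182.116,66.315) → (147.920,51.610) → (115.490,45.502) → (84.824,47.992) → (55.923,59.079). Open path.

**Shape 2** — `<polygon>` closed polygon, stroke `#008000` → engrave (S247, F3400). Machine vertices: (6.106,81.813) → (19.750,22.686) → (69.578,93.776) → (185.658,25.915) → (6.106,81.813). Closed: final G1 returns to the first vertex.

**Shape 3** — `<path>` closed polygon, stroke `#0000ff` → cut (S857, F1458). Machine vertices: (116.562,110.547) → (140.668,19.076) → (200.628,109.420) → (187.385,93.653) → (116.562,110.547). Closed: final G1 returns to the first vertex.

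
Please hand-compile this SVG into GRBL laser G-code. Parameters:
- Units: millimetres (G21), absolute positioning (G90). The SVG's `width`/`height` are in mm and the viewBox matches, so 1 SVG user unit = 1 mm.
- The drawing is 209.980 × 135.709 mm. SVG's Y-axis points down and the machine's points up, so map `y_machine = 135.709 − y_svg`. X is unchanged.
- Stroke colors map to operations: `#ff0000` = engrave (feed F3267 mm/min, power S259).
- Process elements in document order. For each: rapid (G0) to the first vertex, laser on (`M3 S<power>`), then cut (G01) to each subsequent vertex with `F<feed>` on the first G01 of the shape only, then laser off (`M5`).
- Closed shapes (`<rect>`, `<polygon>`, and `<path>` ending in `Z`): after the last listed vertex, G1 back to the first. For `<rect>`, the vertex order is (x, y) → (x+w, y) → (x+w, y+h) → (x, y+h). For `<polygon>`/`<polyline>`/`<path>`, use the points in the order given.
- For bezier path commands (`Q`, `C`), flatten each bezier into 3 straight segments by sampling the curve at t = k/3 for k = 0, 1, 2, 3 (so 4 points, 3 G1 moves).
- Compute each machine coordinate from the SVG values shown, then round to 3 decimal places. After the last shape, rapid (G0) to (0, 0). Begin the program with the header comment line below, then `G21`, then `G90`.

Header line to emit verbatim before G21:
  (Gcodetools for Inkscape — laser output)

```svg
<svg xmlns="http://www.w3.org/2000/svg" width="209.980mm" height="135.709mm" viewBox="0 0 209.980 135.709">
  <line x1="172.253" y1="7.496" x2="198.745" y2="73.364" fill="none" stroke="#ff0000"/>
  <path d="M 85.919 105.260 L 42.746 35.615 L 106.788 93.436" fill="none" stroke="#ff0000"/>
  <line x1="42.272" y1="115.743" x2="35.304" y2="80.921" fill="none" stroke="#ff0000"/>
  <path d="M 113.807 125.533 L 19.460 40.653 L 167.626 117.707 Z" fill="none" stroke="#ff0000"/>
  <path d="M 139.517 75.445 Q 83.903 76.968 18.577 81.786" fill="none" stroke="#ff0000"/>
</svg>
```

1 u = 1 mm; y_m = 135.709 − y.

[1] `<line>` line segment, #ff0000→engrave S259 F3267: (172.253,128.213) → (198.745,62.345)

[2] `<path>` open polyline, #ff0000→engrave S259 F3267: (85.919,30.449) → (42.746,100.094) → (106.788,42.273)

[3] `<line>` line segment, #ff0000→engrave S259 F3267: (42.272,19.966) → (35.304,54.788)

[4] `<path>` closed polygon, #ff0000→engrave S259 F3267: (113.807,10.176) → (19.460,95.056) → (167.626,18.002) → (113.807,10.176) (closed)

[5] `<path>` quadratic bezier, #ff0000→engrave S259 F3267: (139.517,60.264) → (101.362,58.883) → (61.049,56.769) → (18.577,53.923)

(Gcodetools for Inkscape — laser output)
G21
G90
G0 X172.253 Y128.213
M3 S259
G01 X198.745 Y62.345 F3267
M5
G0 X85.919 Y30.449
M3 S259
G01 X42.746 Y100.094 F3267
G01 X106.788 Y42.273
M5
G0 X42.272 Y19.966
M3 S259
G01 X35.304 Y54.788 F3267
M5
G0 X113.807 Y10.176
M3 S259
G01 X19.460 Y95.056 F3267
G01 X167.626 Y18.002
G01 X113.807 Y10.176
M5
G0 X139.517 Y60.264
M3 S259
G01 X101.362 Y58.883 F3267
G01 X61.049 Y56.769
G01 X18.577 Y53.923
M5
G0 X0.000 Y0.000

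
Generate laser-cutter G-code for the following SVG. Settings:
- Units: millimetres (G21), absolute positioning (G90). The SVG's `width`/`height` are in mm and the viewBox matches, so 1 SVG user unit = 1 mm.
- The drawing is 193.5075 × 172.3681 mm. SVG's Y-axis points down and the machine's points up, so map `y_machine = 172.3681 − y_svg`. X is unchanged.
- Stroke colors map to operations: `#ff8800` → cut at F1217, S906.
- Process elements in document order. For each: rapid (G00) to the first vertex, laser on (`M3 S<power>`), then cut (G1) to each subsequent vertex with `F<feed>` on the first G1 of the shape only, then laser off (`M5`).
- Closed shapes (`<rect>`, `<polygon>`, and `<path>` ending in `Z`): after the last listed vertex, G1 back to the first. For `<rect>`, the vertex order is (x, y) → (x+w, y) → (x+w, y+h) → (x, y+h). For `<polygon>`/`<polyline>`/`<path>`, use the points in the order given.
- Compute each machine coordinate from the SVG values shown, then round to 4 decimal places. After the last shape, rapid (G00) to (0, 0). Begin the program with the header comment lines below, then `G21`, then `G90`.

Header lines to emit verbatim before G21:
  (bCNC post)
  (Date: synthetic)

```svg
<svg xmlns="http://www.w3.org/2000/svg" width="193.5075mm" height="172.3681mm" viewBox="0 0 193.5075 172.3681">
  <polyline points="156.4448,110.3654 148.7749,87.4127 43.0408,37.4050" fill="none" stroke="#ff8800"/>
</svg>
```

(bCNC post)
(Date: synthetic)
G21
G90
G00 X156.4448 Y62.0027
M3 S906
G1 X148.7749 Y84.9554 F1217
G1 X43.0408 Y134.9631
M5
G00 X0.0000 Y0.0000

1 u = 1 mm; y_m = 172.3681 − y.

[1] `<polyline>` open polyline, #ff8800→cut S906 F1217: (156.4448,62.0027) → (148.7749,84.9554) → (43.0408,134.9631)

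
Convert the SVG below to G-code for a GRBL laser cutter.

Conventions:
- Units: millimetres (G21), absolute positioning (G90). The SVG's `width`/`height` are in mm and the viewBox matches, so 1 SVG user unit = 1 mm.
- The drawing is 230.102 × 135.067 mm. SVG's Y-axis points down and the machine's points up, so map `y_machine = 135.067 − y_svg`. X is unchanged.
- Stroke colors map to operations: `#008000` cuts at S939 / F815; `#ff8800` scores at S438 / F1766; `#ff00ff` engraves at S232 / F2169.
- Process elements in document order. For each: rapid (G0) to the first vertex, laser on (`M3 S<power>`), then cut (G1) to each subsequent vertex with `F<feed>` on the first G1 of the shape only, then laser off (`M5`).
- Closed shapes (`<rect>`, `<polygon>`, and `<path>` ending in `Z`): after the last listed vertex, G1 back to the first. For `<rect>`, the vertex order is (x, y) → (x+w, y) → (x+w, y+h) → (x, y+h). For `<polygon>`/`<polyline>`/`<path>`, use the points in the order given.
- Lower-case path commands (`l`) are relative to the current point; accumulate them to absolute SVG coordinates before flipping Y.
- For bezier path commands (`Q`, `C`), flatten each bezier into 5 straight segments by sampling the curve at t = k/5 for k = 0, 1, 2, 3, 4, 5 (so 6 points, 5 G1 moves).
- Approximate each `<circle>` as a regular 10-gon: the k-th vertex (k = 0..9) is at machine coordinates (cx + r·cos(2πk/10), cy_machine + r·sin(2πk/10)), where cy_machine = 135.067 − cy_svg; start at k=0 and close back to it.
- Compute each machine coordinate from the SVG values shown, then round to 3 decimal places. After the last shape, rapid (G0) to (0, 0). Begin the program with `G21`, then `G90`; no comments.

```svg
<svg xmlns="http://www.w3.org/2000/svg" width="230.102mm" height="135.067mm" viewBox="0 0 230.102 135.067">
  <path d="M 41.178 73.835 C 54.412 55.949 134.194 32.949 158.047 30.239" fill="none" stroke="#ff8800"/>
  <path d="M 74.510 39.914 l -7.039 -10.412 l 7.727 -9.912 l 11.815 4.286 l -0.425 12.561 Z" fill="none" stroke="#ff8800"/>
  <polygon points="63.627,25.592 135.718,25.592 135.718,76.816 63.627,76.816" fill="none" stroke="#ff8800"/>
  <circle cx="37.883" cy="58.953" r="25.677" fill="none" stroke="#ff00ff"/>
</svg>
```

1 u = 1 mm; y_m = 135.067 − y.

[1] `<path>` cubic bezier, #ff8800→score S438 F1766: (41.178,61.232) → (56.124,72.374) → (81.163,83.524) → (110.416,93.463) → (138.004,100.970) → (158.047,104.828)

[2] `<path>` regular polygon, #ff8800→score S438 F1766: (74.510,95.153) → (67.471,105.565) → (75.198,115.477) → (87.013,111.191) → (86.588,98.630) → (74.510,95.153) (closed)

[3] `<polygon>` rectangle, #ff8800→score S438 F1766: (63.627,109.475) → (135.718,109.475) → (135.718,58.251) → (63.627,58.251) → (63.627,109.475) (closed)

[4] `<circle>` circle, #ff00ff→engrave S232 F2169: (63.560,76.114) → (58.656,91.207) → (45.818,100.534) → (29.948,100.534) → (17.110,91.207) → (12.206,76.114) → (17.110,61.021) → (29.948,51.694) → (45.818,51.694) → (58.656,61.021) → (63.560,76.114) (closed)

G21
G90
G0 X41.178 Y61.232
M3 S438
G1 X56.124 Y72.374 F1766
G1 X81.163 Y83.524
G1 X110.416 Y93.463
G1 X138.004 Y100.970
G1 X158.047 Y104.828
M5
G0 X74.510 Y95.153
M3 S438
G1 X67.471 Y105.565 F1766
G1 X75.198 Y115.477
G1 X87.013 Y111.191
G1 X86.588 Y98.630
G1 X74.510 Y95.153
M5
G0 X63.627 Y109.475
M3 S438
G1 X135.718 Y109.475 F1766
G1 X135.718 Y58.251
G1 X63.627 Y58.251
G1 X63.627 Y109.475
M5
G0 X63.560 Y76.114
M3 S232
G1 X58.656 Y91.207 F2169
G1 X45.818 Y100.534
G1 X29.948 Y100.534
G1 X17.110 Y91.207
G1 X12.206 Y76.114
G1 X17.110 Y61.021
G1 X29.948 Y51.694
G1 X45.818 Y51.694
G1 X58.656 Y61.021
G1 X63.560 Y76.114
M5
G0 X0.000 Y0.000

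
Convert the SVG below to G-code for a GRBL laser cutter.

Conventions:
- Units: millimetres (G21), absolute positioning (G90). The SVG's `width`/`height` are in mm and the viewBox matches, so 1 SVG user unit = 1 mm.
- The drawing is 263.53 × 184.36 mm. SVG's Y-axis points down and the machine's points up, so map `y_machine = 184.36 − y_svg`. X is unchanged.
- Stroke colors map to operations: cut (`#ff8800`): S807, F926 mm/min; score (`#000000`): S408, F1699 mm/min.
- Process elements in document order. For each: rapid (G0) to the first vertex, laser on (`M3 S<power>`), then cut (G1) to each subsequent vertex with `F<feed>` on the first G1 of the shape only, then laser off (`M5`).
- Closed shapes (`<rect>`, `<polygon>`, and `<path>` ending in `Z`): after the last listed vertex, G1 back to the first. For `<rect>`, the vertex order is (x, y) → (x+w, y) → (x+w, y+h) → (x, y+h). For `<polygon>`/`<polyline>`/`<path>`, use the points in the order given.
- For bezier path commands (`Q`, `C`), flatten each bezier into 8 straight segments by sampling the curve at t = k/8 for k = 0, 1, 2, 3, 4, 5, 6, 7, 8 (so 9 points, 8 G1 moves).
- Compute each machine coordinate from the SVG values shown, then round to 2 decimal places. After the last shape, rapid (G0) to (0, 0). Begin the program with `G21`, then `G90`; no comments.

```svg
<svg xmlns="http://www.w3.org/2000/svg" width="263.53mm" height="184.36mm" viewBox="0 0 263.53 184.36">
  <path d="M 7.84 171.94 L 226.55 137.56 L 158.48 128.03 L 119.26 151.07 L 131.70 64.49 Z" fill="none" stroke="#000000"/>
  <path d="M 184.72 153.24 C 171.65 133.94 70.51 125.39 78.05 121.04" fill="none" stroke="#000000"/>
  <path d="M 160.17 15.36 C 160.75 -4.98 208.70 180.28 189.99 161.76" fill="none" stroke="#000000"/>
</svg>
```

G21
G90
G0 X7.84 Y12.42
M3 S408
G1 X226.55 Y46.80 F1699
G1 X158.48 Y56.33
G1 X119.26 Y33.29
G1 X131.70 Y119.87
G1 X7.84 Y12.42
M5
G0 X184.72 Y31.12
M3 S408
G1 X176.07 Y37.87 F1699
G1 X161.48 Y43.68
G1 X143.24 Y48.64
G1 X123.66 Y52.83
G1 X105.04 Y56.31
G1 X89.70 Y59.17
G1 X79.93 Y61.48
G1 X78.05 Y63.32
M5
G0 X160.17 Y169.00
M3 S408
G1 X162.39 Y167.79 F1699
G1 X167.71 Y152.10
G1 X174.79 Y126.73
G1 X182.31 Y96.48
G1 X188.93 Y66.15
G1 X193.31 Y40.52
G1 X194.10 Y24.41
G1 X189.99 Y22.60
M5
G0 X0.00 Y0.00

Since the viewBox matches the mm dimensions, user units are millimetres directly. The only transform is the Y-flip y_m = 184.36 − y_svg.

Shape 1 is a closed polygon drawn with `<path>`. Its stroke #000000 means score at S408, F1699. After flipping Y the toolpath is (7.84,12.42) → (226.55,46.80) → (158.48,56.33) → (119.26,33.29) → (131.70,119.87) → (7.84,12.42), returning to the start.

Shape 2 is a cubic bezier drawn with `<path>`. Its stroke #000000 means score at S408, F1699. After flipping Y the toolpath is (184.72,31.12) → (176.07,37.87) → (161.48,43.68) → (143.24,48.64) → (123.66,52.83) → (105.04,56.31) → (89.70,59.17) → (79.93,61.48) → (78.05,63.32).

Shape 3 is a cubic bezier drawn with `<path>`. Its stroke #000000 means score at S408, F1699. After flipping Y the toolpath is (160.17,169.00) → (162.39,167.79) → (167.71,152.10) → (174.79,126.73) → (182.31,96.48) → (188.93,66.15) → (193.31,40.52) → (194.10,24.41) → (189.99,22.60).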